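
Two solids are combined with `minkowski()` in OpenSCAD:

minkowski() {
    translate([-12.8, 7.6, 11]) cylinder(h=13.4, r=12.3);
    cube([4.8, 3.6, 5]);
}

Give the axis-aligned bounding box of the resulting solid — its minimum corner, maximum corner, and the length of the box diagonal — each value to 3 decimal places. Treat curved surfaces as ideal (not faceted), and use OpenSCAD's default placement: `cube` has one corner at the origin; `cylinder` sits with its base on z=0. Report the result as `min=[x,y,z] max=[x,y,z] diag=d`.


A = translate([-12.8, 7.6, 11]) cylinder(h=13.4, r=12.3) → bbox [-25.1,-4.7,11] .. [-0.5,19.9,24.4]
B = cube([4.8, 3.6, 5]) → bbox [0,0,0] .. [4.8,3.6,5]
lo = A.lo+B.lo = [-25.1+0, -4.7+0, 11+0] = [-25.100,-4.700,11.000]
hi = A.hi+B.hi = [-0.5+4.8, 19.9+3.6, 24.4+5] = [4.300,23.500,29.400]
diag = √(29.4²+28.2²+18.4²) = √1998.16 = 44.701

min=[-25.100,-4.700,11.000] max=[4.300,23.500,29.400] diag=44.701


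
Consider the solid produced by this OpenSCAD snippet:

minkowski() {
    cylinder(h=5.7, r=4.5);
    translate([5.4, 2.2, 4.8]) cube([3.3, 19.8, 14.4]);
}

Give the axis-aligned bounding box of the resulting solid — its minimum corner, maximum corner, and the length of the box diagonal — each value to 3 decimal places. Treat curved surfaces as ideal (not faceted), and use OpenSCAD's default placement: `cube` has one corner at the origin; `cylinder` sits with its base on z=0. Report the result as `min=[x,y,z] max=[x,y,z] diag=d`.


A = translate([5.4, 2.2, 4.8]) cube([3.3, 19.8, 14.4]) → bbox [5.4,2.2,4.8] .. [8.7,22,19.2]
B = cylinder(h=5.7, r=4.5) → bbox [-4.5,-4.5,0] .. [4.5,4.5,5.7]
lo = A.lo+B.lo = [5.4-4.5, 2.2-4.5, 4.8+0] = [0.900,-2.300,4.800]
hi = A.hi+B.hi = [8.7+4.5, 22+4.5, 19.2+5.7] = [13.200,26.500,24.900]
diag = √(12.3²+28.8²+20.1²) = √1384.74 = 37.212

min=[0.900,-2.300,4.800] max=[13.200,26.500,24.900] diag=37.212


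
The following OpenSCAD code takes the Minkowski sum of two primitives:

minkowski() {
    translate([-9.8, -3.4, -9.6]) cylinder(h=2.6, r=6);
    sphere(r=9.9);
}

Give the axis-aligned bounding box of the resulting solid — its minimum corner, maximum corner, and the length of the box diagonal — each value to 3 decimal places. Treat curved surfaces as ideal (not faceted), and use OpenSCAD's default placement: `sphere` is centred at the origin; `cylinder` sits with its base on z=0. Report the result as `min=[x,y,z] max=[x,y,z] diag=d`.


A = translate([-9.8, -3.4, -9.6]) cylinder(h=2.6, r=6) → bbox [-15.8,-9.4,-9.6] .. [-3.8,2.6,-7]
B = sphere(r=9.9) → bbox [-9.9,-9.9,-9.9] .. [9.9,9.9,9.9]
lo = A.lo+B.lo = [-15.8-9.9, -9.4-9.9, -9.6-9.9] = [-25.700,-19.300,-19.500]
hi = A.hi+B.hi = [-3.8+9.9, 2.6+9.9, -7+9.9] = [6.100,12.500,2.900]
diag = √(31.8²+31.8²+22.4²) = √2524.24 = 50.242

min=[-25.700,-19.300,-19.500] max=[6.100,12.500,2.900] diag=50.242


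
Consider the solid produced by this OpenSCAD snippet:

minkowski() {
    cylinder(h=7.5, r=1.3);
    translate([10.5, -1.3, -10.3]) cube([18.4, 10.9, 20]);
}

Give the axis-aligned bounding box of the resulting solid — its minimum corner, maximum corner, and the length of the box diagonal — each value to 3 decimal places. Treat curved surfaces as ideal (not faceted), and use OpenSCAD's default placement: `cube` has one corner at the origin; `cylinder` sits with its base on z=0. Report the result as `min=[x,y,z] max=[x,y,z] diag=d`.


min=[9.200,-2.600,-10.300] max=[30.200,10.900,17.200] diag=37.142

A = translate([10.5, -1.3, -10.3]) cube([18.4, 10.9, 20]) → bbox [10.5,-1.3,-10.3] .. [28.9,9.6,9.7]
B = cylinder(h=7.5, r=1.3) → bbox [-1.3,-1.3,0] .. [1.3,1.3,7.5]
lo = A.lo+B.lo = [10.5-1.3, -1.3-1.3, -10.3+0] = [9.200,-2.600,-10.300]
hi = A.hi+B.hi = [28.9+1.3, 9.6+1.3, 9.7+7.5] = [30.200,10.900,17.200]
diag = √(21²+13.5²+27.5²) = √1379.5 = 37.142


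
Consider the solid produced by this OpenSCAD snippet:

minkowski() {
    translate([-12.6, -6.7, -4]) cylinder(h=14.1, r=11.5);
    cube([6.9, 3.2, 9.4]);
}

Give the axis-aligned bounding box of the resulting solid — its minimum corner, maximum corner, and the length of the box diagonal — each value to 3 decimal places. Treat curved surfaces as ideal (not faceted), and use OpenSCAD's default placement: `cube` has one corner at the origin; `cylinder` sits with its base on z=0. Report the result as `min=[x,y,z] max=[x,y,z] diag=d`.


min=[-24.100,-18.200,-4.000] max=[5.800,8.000,19.500] diag=46.181

A = translate([-12.6, -6.7, -4]) cylinder(h=14.1, r=11.5) → bbox [-24.1,-18.2,-4] .. [-1.1,4.8,10.1]
B = cube([6.9, 3.2, 9.4]) → bbox [0,0,0] .. [6.9,3.2,9.4]
lo = A.lo+B.lo = [-24.1+0, -18.2+0, -4+0] = [-24.100,-18.200,-4.000]
hi = A.hi+B.hi = [-1.1+6.9, 4.8+3.2, 10.1+9.4] = [5.800,8.000,19.500]
diag = √(29.9²+26.2²+23.5²) = √2132.7 = 46.181


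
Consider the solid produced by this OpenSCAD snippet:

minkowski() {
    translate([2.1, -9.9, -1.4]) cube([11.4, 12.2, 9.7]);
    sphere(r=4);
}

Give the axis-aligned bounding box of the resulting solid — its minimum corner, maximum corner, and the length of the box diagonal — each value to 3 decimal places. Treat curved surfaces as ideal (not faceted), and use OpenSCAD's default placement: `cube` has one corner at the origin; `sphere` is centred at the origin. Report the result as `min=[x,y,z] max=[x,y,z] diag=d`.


A = translate([2.1, -9.9, -1.4]) cube([11.4, 12.2, 9.7]) → bbox [2.1,-9.9,-1.4] .. [13.5,2.3,8.3]
B = sphere(r=4) → bbox [-4,-4,-4] .. [4,4,4]
lo = A.lo+B.lo = [2.1-4, -9.9-4, -1.4-4] = [-1.900,-13.900,-5.400]
hi = A.hi+B.hi = [13.5+4, 2.3+4, 8.3+4] = [17.500,6.300,12.300]
diag = √(19.4²+20.2²+17.7²) = √1097.69 = 33.131

min=[-1.900,-13.900,-5.400] max=[17.500,6.300,12.300] diag=33.131


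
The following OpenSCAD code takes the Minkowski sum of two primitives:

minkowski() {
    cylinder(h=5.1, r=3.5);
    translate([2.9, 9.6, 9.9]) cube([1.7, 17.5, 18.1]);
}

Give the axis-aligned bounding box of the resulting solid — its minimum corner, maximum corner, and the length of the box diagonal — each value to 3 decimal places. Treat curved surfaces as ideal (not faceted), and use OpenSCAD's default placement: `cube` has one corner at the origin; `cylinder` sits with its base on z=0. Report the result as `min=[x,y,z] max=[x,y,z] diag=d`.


min=[-0.600,6.100,9.900] max=[8.100,30.600,33.100] diag=34.845

A = translate([2.9, 9.6, 9.9]) cube([1.7, 17.5, 18.1]) → bbox [2.9,9.6,9.9] .. [4.6,27.1,28]
B = cylinder(h=5.1, r=3.5) → bbox [-3.5,-3.5,0] .. [3.5,3.5,5.1]
lo = A.lo+B.lo = [2.9-3.5, 9.6-3.5, 9.9+0] = [-0.600,6.100,9.900]
hi = A.hi+B.hi = [4.6+3.5, 27.1+3.5, 28+5.1] = [8.100,30.600,33.100]
diag = √(8.7²+24.5²+23.2²) = √1214.18 = 34.845


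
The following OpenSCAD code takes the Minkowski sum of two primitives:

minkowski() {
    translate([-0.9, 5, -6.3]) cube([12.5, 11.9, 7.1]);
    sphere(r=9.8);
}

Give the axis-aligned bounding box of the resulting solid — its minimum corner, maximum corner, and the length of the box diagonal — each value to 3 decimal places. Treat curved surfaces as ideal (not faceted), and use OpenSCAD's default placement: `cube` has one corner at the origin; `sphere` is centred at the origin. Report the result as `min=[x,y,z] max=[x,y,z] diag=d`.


A = translate([-0.9, 5, -6.3]) cube([12.5, 11.9, 7.1]) → bbox [-0.9,5,-6.3] .. [11.6,16.9,0.8]
B = sphere(r=9.8) → bbox [-9.8,-9.8,-9.8] .. [9.8,9.8,9.8]
lo = A.lo+B.lo = [-0.9-9.8, 5-9.8, -6.3-9.8] = [-10.700,-4.800,-16.100]
hi = A.hi+B.hi = [11.6+9.8, 16.9+9.8, 0.8+9.8] = [21.400,26.700,10.600]
diag = √(32.1²+31.5²+26.7²) = √2735.55 = 52.302

min=[-10.700,-4.800,-16.100] max=[21.400,26.700,10.600] diag=52.302


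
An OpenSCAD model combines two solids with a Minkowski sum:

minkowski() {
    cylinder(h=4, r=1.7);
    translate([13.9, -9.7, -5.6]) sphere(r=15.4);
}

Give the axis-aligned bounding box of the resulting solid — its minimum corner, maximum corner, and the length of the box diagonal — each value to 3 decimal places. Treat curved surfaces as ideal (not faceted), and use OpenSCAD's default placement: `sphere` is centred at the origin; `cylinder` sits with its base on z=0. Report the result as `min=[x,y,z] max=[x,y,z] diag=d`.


min=[-3.200,-26.800,-21.000] max=[31.000,7.400,13.800] diag=59.585

A = translate([13.9, -9.7, -5.6]) sphere(r=15.4) → bbox [-1.5,-25.1,-21] .. [29.3,5.7,9.8]
B = cylinder(h=4, r=1.7) → bbox [-1.7,-1.7,0] .. [1.7,1.7,4]
lo = A.lo+B.lo = [-1.5-1.7, -25.1-1.7, -21+0] = [-3.200,-26.800,-21.000]
hi = A.hi+B.hi = [29.3+1.7, 5.7+1.7, 9.8+4] = [31.000,7.400,13.800]
diag = √(34.2²+34.2²+34.8²) = √3550.32 = 59.585


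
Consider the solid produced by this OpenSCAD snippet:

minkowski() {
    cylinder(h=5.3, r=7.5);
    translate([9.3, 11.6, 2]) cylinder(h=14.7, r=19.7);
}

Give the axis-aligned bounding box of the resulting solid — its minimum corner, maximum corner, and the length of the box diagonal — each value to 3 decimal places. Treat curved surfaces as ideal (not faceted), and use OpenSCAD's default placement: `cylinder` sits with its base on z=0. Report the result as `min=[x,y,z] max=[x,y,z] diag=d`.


min=[-17.900,-15.600,2.000] max=[36.500,38.800,22.000] diag=79.490

A = translate([9.3, 11.6, 2]) cylinder(h=14.7, r=19.7) → bbox [-10.4,-8.1,2] .. [29,31.3,16.7]
B = cylinder(h=5.3, r=7.5) → bbox [-7.5,-7.5,0] .. [7.5,7.5,5.3]
lo = A.lo+B.lo = [-10.4-7.5, -8.1-7.5, 2+0] = [-17.900,-15.600,2.000]
hi = A.hi+B.hi = [29+7.5, 31.3+7.5, 16.7+5.3] = [36.500,38.800,22.000]
diag = √(54.4²+54.4²+20²) = √6318.72 = 79.490


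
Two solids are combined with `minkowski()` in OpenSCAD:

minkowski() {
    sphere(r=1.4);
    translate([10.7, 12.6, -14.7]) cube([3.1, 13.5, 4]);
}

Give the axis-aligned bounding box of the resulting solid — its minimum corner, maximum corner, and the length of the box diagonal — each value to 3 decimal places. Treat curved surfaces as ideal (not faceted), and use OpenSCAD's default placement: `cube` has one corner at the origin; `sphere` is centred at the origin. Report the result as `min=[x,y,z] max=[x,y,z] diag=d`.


min=[9.300,11.200,-16.100] max=[15.200,27.500,-9.300] diag=18.621

A = translate([10.7, 12.6, -14.7]) cube([3.1, 13.5, 4]) → bbox [10.7,12.6,-14.7] .. [13.8,26.1,-10.7]
B = sphere(r=1.4) → bbox [-1.4,-1.4,-1.4] .. [1.4,1.4,1.4]
lo = A.lo+B.lo = [10.7-1.4, 12.6-1.4, -14.7-1.4] = [9.300,11.200,-16.100]
hi = A.hi+B.hi = [13.8+1.4, 26.1+1.4, -10.7+1.4] = [15.200,27.500,-9.300]
diag = √(5.9²+16.3²+6.8²) = √346.74 = 18.621


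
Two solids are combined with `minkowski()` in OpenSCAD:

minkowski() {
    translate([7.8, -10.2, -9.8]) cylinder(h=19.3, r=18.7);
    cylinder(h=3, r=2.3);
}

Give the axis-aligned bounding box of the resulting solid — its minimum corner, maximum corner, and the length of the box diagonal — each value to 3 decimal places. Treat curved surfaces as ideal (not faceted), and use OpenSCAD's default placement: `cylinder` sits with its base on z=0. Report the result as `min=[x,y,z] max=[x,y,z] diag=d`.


A = translate([7.8, -10.2, -9.8]) cylinder(h=19.3, r=18.7) → bbox [-10.9,-28.9,-9.8] .. [26.5,8.5,9.5]
B = cylinder(h=3, r=2.3) → bbox [-2.3,-2.3,0] .. [2.3,2.3,3]
lo = A.lo+B.lo = [-10.9-2.3, -28.9-2.3, -9.8+0] = [-13.200,-31.200,-9.800]
hi = A.hi+B.hi = [26.5+2.3, 8.5+2.3, 9.5+3] = [28.800,10.800,12.500]
diag = √(42²+42²+22.3²) = √4025.29 = 63.445

min=[-13.200,-31.200,-9.800] max=[28.800,10.800,12.500] diag=63.445


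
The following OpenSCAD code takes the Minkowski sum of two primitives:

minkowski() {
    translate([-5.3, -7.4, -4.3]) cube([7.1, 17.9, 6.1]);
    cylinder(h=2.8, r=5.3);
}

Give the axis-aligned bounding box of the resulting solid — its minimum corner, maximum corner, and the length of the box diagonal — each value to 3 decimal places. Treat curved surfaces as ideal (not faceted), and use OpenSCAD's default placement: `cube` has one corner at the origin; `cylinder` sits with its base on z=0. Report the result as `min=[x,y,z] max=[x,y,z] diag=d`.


A = translate([-5.3, -7.4, -4.3]) cube([7.1, 17.9, 6.1]) → bbox [-5.3,-7.4,-4.3] .. [1.8,10.5,1.8]
B = cylinder(h=2.8, r=5.3) → bbox [-5.3,-5.3,0] .. [5.3,5.3,2.8]
lo = A.lo+B.lo = [-5.3-5.3, -7.4-5.3, -4.3+0] = [-10.600,-12.700,-4.300]
hi = A.hi+B.hi = [1.8+5.3, 10.5+5.3, 1.8+2.8] = [7.100,15.800,4.600]
diag = √(17.7²+28.5²+8.9²) = √1204.75 = 34.710

min=[-10.600,-12.700,-4.300] max=[7.100,15.800,4.600] diag=34.710


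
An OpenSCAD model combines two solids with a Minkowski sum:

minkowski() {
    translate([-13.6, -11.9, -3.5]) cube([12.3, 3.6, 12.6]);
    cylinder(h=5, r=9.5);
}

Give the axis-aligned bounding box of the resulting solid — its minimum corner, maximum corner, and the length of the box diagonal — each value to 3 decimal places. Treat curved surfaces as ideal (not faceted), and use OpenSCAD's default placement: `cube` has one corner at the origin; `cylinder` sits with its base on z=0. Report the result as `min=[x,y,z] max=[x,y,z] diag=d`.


A = translate([-13.6, -11.9, -3.5]) cube([12.3, 3.6, 12.6]) → bbox [-13.6,-11.9,-3.5] .. [-1.3,-8.3,9.1]
B = cylinder(h=5, r=9.5) → bbox [-9.5,-9.5,0] .. [9.5,9.5,5]
lo = A.lo+B.lo = [-13.6-9.5, -11.9-9.5, -3.5+0] = [-23.100,-21.400,-3.500]
hi = A.hi+B.hi = [-1.3+9.5, -8.3+9.5, 9.1+5] = [8.200,1.200,14.100]
diag = √(31.3²+22.6²+17.6²) = √1800.21 = 42.429

min=[-23.100,-21.400,-3.500] max=[8.200,1.200,14.100] diag=42.429


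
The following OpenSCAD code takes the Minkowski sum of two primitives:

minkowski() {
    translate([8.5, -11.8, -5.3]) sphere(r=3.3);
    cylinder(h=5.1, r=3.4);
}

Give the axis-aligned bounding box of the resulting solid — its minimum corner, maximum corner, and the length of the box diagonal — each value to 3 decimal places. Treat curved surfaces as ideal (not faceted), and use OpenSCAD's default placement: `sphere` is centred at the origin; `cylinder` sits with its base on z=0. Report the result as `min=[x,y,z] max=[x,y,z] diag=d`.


A = translate([8.5, -11.8, -5.3]) sphere(r=3.3) → bbox [5.2,-15.1,-8.6] .. [11.8,-8.5,-2]
B = cylinder(h=5.1, r=3.4) → bbox [-3.4,-3.4,0] .. [3.4,3.4,5.1]
lo = A.lo+B.lo = [5.2-3.4, -15.1-3.4, -8.6+0] = [1.800,-18.500,-8.600]
hi = A.hi+B.hi = [11.8+3.4, -8.5+3.4, -2+5.1] = [15.200,-5.100,3.100]
diag = √(13.4²+13.4²+11.7²) = √496.01 = 22.271

min=[1.800,-18.500,-8.600] max=[15.200,-5.100,3.100] diag=22.271


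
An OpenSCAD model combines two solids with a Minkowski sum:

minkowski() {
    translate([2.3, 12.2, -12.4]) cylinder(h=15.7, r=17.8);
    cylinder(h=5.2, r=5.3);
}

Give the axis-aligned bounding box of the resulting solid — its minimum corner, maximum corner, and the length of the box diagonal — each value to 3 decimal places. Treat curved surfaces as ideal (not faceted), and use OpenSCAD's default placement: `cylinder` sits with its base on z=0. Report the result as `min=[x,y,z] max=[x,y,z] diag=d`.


A = translate([2.3, 12.2, -12.4]) cylinder(h=15.7, r=17.8) → bbox [-15.5,-5.6,-12.4] .. [20.1,30,3.3]
B = cylinder(h=5.2, r=5.3) → bbox [-5.3,-5.3,0] .. [5.3,5.3,5.2]
lo = A.lo+B.lo = [-15.5-5.3, -5.6-5.3, -12.4+0] = [-20.800,-10.900,-12.400]
hi = A.hi+B.hi = [20.1+5.3, 30+5.3, 3.3+5.2] = [25.400,35.300,8.500]
diag = √(46.2²+46.2²+20.9²) = √4705.69 = 68.598

min=[-20.800,-10.900,-12.400] max=[25.400,35.300,8.500] diag=68.598


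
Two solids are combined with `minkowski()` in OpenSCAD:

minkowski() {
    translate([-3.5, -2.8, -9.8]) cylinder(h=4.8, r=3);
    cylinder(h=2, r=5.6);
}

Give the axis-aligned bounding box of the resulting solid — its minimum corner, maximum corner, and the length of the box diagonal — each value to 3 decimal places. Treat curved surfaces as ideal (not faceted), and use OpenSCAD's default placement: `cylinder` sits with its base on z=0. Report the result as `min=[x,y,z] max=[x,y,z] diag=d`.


min=[-12.100,-11.400,-9.800] max=[5.100,5.800,-3.000] diag=25.257

A = translate([-3.5, -2.8, -9.8]) cylinder(h=4.8, r=3) → bbox [-6.5,-5.8,-9.8] .. [-0.5,0.2,-5]
B = cylinder(h=2, r=5.6) → bbox [-5.6,-5.6,0] .. [5.6,5.6,2]
lo = A.lo+B.lo = [-6.5-5.6, -5.8-5.6, -9.8+0] = [-12.100,-11.400,-9.800]
hi = A.hi+B.hi = [-0.5+5.6, 0.2+5.6, -5+2] = [5.100,5.800,-3.000]
diag = √(17.2²+17.2²+6.8²) = √637.92 = 25.257


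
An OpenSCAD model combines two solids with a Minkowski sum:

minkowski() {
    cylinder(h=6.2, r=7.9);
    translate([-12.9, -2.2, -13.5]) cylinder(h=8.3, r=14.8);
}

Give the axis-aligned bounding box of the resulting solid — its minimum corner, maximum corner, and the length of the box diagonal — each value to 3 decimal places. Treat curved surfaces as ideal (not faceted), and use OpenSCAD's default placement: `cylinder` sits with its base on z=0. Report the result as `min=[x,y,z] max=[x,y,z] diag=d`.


min=[-35.600,-24.900,-13.500] max=[9.800,20.500,1.000] diag=65.822

A = translate([-12.9, -2.2, -13.5]) cylinder(h=8.3, r=14.8) → bbox [-27.7,-17,-13.5] .. [1.9,12.6,-5.2]
B = cylinder(h=6.2, r=7.9) → bbox [-7.9,-7.9,0] .. [7.9,7.9,6.2]
lo = A.lo+B.lo = [-27.7-7.9, -17-7.9, -13.5+0] = [-35.600,-24.900,-13.500]
hi = A.hi+B.hi = [1.9+7.9, 12.6+7.9, -5.2+6.2] = [9.800,20.500,1.000]
diag = √(45.4²+45.4²+14.5²) = √4332.57 = 65.822


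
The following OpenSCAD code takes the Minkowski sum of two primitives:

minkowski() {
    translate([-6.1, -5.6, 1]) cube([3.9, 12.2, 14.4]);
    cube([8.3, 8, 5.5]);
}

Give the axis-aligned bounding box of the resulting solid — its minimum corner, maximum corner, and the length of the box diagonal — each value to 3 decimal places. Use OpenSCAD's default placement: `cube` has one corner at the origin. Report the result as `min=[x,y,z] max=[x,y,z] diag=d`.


A = translate([-6.1, -5.6, 1]) cube([3.9, 12.2, 14.4]) → bbox [-6.1,-5.6,1] .. [-2.2,6.6,15.4]
B = cube([8.3, 8, 5.5]) → bbox [0,0,0] .. [8.3,8,5.5]
lo = A.lo+B.lo = [-6.1+0, -5.6+0, 1+0] = [-6.100,-5.600,1.000]
hi = A.hi+B.hi = [-2.2+8.3, 6.6+8, 15.4+5.5] = [6.100,14.600,20.900]
diag = √(12.2²+20.2²+19.9²) = √952.89 = 30.869

min=[-6.100,-5.600,1.000] max=[6.100,14.600,20.900] diag=30.869


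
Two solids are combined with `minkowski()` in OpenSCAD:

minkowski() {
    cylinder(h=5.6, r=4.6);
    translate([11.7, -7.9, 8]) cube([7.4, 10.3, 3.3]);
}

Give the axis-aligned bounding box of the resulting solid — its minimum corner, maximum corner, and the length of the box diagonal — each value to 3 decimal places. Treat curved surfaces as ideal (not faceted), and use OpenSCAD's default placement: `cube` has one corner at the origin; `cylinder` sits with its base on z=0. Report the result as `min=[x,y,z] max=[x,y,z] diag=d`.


A = translate([11.7, -7.9, 8]) cube([7.4, 10.3, 3.3]) → bbox [11.7,-7.9,8] .. [19.1,2.4,11.3]
B = cylinder(h=5.6, r=4.6) → bbox [-4.6,-4.6,0] .. [4.6,4.6,5.6]
lo = A.lo+B.lo = [11.7-4.6, -7.9-4.6, 8+0] = [7.100,-12.500,8.000]
hi = A.hi+B.hi = [19.1+4.6, 2.4+4.6, 11.3+5.6] = [23.700,7.000,16.900]
diag = √(16.6²+19.5²+8.9²) = √735.02 = 27.111

min=[7.100,-12.500,8.000] max=[23.700,7.000,16.900] diag=27.111


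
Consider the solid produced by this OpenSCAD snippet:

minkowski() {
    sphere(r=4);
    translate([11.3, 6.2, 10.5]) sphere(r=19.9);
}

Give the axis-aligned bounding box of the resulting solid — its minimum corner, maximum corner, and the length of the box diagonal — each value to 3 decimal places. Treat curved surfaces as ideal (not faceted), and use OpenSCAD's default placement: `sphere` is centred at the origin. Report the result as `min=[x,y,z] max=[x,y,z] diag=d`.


A = translate([11.3, 6.2, 10.5]) sphere(r=19.9) → bbox [-8.6,-13.7,-9.4] .. [31.2,26.1,30.4]
B = sphere(r=4) → bbox [-4,-4,-4] .. [4,4,4]
lo = A.lo+B.lo = [-8.6-4, -13.7-4, -9.4-4] = [-12.600,-17.700,-13.400]
hi = A.hi+B.hi = [31.2+4, 26.1+4, 30.4+4] = [35.200,30.100,34.400]
diag = √(47.8²+47.8²+47.8²) = √6854.52 = 82.792

min=[-12.600,-17.700,-13.400] max=[35.200,30.100,34.400] diag=82.792


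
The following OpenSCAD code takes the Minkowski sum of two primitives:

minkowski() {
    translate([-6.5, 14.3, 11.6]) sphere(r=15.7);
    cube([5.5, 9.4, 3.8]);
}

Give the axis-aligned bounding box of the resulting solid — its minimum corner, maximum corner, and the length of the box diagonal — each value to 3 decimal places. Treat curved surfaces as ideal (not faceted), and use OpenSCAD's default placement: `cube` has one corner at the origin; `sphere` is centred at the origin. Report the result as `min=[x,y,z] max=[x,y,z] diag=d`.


min=[-22.200,-1.400,-4.100] max=[14.700,39.400,31.100] diag=65.309

A = translate([-6.5, 14.3, 11.6]) sphere(r=15.7) → bbox [-22.2,-1.4,-4.1] .. [9.2,30,27.3]
B = cube([5.5, 9.4, 3.8]) → bbox [0,0,0] .. [5.5,9.4,3.8]
lo = A.lo+B.lo = [-22.2+0, -1.4+0, -4.1+0] = [-22.200,-1.400,-4.100]
hi = A.hi+B.hi = [9.2+5.5, 30+9.4, 27.3+3.8] = [14.700,39.400,31.100]
diag = √(36.9²+40.8²+35.2²) = √4265.29 = 65.309


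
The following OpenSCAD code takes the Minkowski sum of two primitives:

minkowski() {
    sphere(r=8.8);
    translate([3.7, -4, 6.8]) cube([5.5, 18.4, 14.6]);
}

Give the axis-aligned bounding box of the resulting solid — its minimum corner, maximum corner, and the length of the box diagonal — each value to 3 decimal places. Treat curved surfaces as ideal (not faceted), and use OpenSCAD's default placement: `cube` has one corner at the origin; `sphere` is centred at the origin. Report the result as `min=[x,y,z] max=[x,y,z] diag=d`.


min=[-5.100,-12.800,-2.000] max=[18.000,23.200,30.200] diag=53.539

A = translate([3.7, -4, 6.8]) cube([5.5, 18.4, 14.6]) → bbox [3.7,-4,6.8] .. [9.2,14.4,21.4]
B = sphere(r=8.8) → bbox [-8.8,-8.8,-8.8] .. [8.8,8.8,8.8]
lo = A.lo+B.lo = [3.7-8.8, -4-8.8, 6.8-8.8] = [-5.100,-12.800,-2.000]
hi = A.hi+B.hi = [9.2+8.8, 14.4+8.8, 21.4+8.8] = [18.000,23.200,30.200]
diag = √(23.1²+36²+32.2²) = √2866.45 = 53.539


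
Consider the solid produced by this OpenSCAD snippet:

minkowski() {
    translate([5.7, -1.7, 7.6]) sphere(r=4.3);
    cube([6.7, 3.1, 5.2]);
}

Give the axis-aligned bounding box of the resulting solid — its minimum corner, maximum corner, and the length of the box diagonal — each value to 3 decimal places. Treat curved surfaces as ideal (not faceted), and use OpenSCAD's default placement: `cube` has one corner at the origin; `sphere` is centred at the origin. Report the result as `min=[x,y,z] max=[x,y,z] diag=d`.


min=[1.400,-6.000,3.300] max=[16.700,5.700,17.100] diag=23.694

A = translate([5.7, -1.7, 7.6]) sphere(r=4.3) → bbox [1.4,-6,3.3] .. [10,2.6,11.9]
B = cube([6.7, 3.1, 5.2]) → bbox [0,0,0] .. [6.7,3.1,5.2]
lo = A.lo+B.lo = [1.4+0, -6+0, 3.3+0] = [1.400,-6.000,3.300]
hi = A.hi+B.hi = [10+6.7, 2.6+3.1, 11.9+5.2] = [16.700,5.700,17.100]
diag = √(15.3²+11.7²+13.8²) = √561.42 = 23.694


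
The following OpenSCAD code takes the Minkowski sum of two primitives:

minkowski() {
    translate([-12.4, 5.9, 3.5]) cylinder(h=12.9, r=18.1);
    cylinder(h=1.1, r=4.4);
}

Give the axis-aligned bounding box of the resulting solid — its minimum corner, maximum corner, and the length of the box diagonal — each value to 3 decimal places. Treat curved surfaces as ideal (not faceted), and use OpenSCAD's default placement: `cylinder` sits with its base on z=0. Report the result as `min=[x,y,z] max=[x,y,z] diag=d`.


min=[-34.900,-16.600,3.500] max=[10.100,28.400,17.500] diag=65.161

A = translate([-12.4, 5.9, 3.5]) cylinder(h=12.9, r=18.1) → bbox [-30.5,-12.2,3.5] .. [5.7,24,16.4]
B = cylinder(h=1.1, r=4.4) → bbox [-4.4,-4.4,0] .. [4.4,4.4,1.1]
lo = A.lo+B.lo = [-30.5-4.4, -12.2-4.4, 3.5+0] = [-34.900,-16.600,3.500]
hi = A.hi+B.hi = [5.7+4.4, 24+4.4, 16.4+1.1] = [10.100,28.400,17.500]
diag = √(45²+45²+14²) = √4246 = 65.161


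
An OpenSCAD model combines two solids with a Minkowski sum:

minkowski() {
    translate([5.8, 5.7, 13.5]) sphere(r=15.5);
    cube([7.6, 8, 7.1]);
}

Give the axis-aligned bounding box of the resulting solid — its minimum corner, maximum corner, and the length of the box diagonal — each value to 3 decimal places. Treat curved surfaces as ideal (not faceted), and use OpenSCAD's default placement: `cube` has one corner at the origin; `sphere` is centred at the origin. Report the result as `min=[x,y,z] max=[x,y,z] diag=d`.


A = translate([5.8, 5.7, 13.5]) sphere(r=15.5) → bbox [-9.7,-9.8,-2] .. [21.3,21.2,29]
B = cube([7.6, 8, 7.1]) → bbox [0,0,0] .. [7.6,8,7.1]
lo = A.lo+B.lo = [-9.7+0, -9.8+0, -2+0] = [-9.700,-9.800,-2.000]
hi = A.hi+B.hi = [21.3+7.6, 21.2+8, 29+7.1] = [28.900,29.200,36.100]
diag = √(38.6²+39²+38.1²) = √4462.57 = 66.802

min=[-9.700,-9.800,-2.000] max=[28.900,29.200,36.100] diag=66.802


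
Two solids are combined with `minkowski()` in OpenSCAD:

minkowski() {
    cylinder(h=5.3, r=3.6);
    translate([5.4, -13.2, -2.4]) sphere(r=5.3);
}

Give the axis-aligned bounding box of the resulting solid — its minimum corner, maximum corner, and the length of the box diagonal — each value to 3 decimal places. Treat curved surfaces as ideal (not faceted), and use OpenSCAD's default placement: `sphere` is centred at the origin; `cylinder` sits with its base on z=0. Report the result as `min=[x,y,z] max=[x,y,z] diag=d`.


A = translate([5.4, -13.2, -2.4]) sphere(r=5.3) → bbox [0.1,-18.5,-7.7] .. [10.7,-7.9,2.9]
B = cylinder(h=5.3, r=3.6) → bbox [-3.6,-3.6,0] .. [3.6,3.6,5.3]
lo = A.lo+B.lo = [0.1-3.6, -18.5-3.6, -7.7+0] = [-3.500,-22.100,-7.700]
hi = A.hi+B.hi = [10.7+3.6, -7.9+3.6, 2.9+5.3] = [14.300,-4.300,8.200]
diag = √(17.8²+17.8²+15.9²) = √886.49 = 29.774

min=[-3.500,-22.100,-7.700] max=[14.300,-4.300,8.200] diag=29.774


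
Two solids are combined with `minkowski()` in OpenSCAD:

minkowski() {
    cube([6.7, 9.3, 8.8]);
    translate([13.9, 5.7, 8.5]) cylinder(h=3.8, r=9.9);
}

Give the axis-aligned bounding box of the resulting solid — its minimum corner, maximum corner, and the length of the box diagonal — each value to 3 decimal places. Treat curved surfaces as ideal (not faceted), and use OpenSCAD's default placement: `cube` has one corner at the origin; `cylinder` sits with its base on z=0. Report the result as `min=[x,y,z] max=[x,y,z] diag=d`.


min=[4.000,-4.200,8.500] max=[30.500,24.900,21.100] diag=41.326

A = translate([13.9, 5.7, 8.5]) cylinder(h=3.8, r=9.9) → bbox [4,-4.2,8.5] .. [23.8,15.6,12.3]
B = cube([6.7, 9.3, 8.8]) → bbox [0,0,0] .. [6.7,9.3,8.8]
lo = A.lo+B.lo = [4+0, -4.2+0, 8.5+0] = [4.000,-4.200,8.500]
hi = A.hi+B.hi = [23.8+6.7, 15.6+9.3, 12.3+8.8] = [30.500,24.900,21.100]
diag = √(26.5²+29.1²+12.6²) = √1707.82 = 41.326


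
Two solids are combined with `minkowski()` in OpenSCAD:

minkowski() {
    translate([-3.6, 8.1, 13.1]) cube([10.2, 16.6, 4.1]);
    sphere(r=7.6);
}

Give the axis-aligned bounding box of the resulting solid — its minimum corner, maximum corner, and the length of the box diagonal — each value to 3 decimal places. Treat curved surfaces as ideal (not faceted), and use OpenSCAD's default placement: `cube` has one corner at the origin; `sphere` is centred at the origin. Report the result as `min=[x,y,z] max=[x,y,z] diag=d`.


min=[-11.200,0.500,5.500] max=[14.200,32.300,24.800] diag=45.043

A = translate([-3.6, 8.1, 13.1]) cube([10.2, 16.6, 4.1]) → bbox [-3.6,8.1,13.1] .. [6.6,24.7,17.2]
B = sphere(r=7.6) → bbox [-7.6,-7.6,-7.6] .. [7.6,7.6,7.6]
lo = A.lo+B.lo = [-3.6-7.6, 8.1-7.6, 13.1-7.6] = [-11.200,0.500,5.500]
hi = A.hi+B.hi = [6.6+7.6, 24.7+7.6, 17.2+7.6] = [14.200,32.300,24.800]
diag = √(25.4²+31.8²+19.3²) = √2028.89 = 45.043


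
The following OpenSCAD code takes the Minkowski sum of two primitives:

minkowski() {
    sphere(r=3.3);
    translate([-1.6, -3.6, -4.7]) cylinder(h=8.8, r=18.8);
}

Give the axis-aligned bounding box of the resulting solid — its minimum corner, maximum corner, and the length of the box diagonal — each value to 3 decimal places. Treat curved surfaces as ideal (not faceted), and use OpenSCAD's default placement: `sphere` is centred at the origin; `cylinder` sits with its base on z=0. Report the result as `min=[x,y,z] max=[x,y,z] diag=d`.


min=[-23.700,-25.700,-8.000] max=[20.500,18.500,7.400] diag=64.377

A = translate([-1.6, -3.6, -4.7]) cylinder(h=8.8, r=18.8) → bbox [-20.4,-22.4,-4.7] .. [17.2,15.2,4.1]
B = sphere(r=3.3) → bbox [-3.3,-3.3,-3.3] .. [3.3,3.3,3.3]
lo = A.lo+B.lo = [-20.4-3.3, -22.4-3.3, -4.7-3.3] = [-23.700,-25.700,-8.000]
hi = A.hi+B.hi = [17.2+3.3, 15.2+3.3, 4.1+3.3] = [20.500,18.500,7.400]
diag = √(44.2²+44.2²+15.4²) = √4144.44 = 64.377


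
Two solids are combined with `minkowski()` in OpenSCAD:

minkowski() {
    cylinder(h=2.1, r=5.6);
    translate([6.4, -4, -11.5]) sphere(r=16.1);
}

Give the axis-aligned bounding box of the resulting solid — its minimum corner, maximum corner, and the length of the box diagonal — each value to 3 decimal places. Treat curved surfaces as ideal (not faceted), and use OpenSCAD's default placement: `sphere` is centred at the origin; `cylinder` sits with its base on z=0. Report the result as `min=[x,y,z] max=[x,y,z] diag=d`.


min=[-15.300,-25.700,-27.600] max=[28.100,17.700,6.700] diag=70.311

A = translate([6.4, -4, -11.5]) sphere(r=16.1) → bbox [-9.7,-20.1,-27.6] .. [22.5,12.1,4.6]
B = cylinder(h=2.1, r=5.6) → bbox [-5.6,-5.6,0] .. [5.6,5.6,2.1]
lo = A.lo+B.lo = [-9.7-5.6, -20.1-5.6, -27.6+0] = [-15.300,-25.700,-27.600]
hi = A.hi+B.hi = [22.5+5.6, 12.1+5.6, 4.6+2.1] = [28.100,17.700,6.700]
diag = √(43.4²+43.4²+34.3²) = √4943.61 = 70.311


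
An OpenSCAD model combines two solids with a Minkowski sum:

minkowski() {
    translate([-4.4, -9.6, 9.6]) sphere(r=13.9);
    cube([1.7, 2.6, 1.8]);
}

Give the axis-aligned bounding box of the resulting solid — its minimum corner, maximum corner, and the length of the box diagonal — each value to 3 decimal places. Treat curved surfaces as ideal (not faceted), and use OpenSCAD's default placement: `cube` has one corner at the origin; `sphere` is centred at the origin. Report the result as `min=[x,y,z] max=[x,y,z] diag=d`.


A = translate([-4.4, -9.6, 9.6]) sphere(r=13.9) → bbox [-18.3,-23.5,-4.3] .. [9.5,4.3,23.5]
B = cube([1.7, 2.6, 1.8]) → bbox [0,0,0] .. [1.7,2.6,1.8]
lo = A.lo+B.lo = [-18.3+0, -23.5+0, -4.3+0] = [-18.300,-23.500,-4.300]
hi = A.hi+B.hi = [9.5+1.7, 4.3+2.6, 23.5+1.8] = [11.200,6.900,25.300]
diag = √(29.5²+30.4²+29.6²) = √2670.57 = 51.678

min=[-18.300,-23.500,-4.300] max=[11.200,6.900,25.300] diag=51.678


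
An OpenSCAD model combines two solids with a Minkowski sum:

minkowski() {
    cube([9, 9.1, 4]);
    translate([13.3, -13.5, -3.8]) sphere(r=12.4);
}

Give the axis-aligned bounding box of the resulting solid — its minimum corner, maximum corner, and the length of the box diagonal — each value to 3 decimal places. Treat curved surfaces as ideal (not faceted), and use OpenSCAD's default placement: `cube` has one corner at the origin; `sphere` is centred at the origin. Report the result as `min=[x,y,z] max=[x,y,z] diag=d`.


A = translate([13.3, -13.5, -3.8]) sphere(r=12.4) → bbox [0.9,-25.9,-16.2] .. [25.7,-1.1,8.6]
B = cube([9, 9.1, 4]) → bbox [0,0,0] .. [9,9.1,4]
lo = A.lo+B.lo = [0.9+0, -25.9+0, -16.2+0] = [0.900,-25.900,-16.200]
hi = A.hi+B.hi = [25.7+9, -1.1+9.1, 8.6+4] = [34.700,8.000,12.600]
diag = √(33.8²+33.9²+28.8²) = √3121.09 = 55.867

min=[0.900,-25.900,-16.200] max=[34.700,8.000,12.600] diag=55.867


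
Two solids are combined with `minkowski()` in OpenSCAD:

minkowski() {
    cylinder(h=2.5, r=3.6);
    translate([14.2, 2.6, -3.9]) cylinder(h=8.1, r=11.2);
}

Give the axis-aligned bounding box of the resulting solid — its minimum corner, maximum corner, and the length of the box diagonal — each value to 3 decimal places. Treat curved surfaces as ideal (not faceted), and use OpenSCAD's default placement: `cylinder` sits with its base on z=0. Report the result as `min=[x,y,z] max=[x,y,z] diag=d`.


A = translate([14.2, 2.6, -3.9]) cylinder(h=8.1, r=11.2) → bbox [3,-8.6,-3.9] .. [25.4,13.8,4.2]
B = cylinder(h=2.5, r=3.6) → bbox [-3.6,-3.6,0] .. [3.6,3.6,2.5]
lo = A.lo+B.lo = [3-3.6, -8.6-3.6, -3.9+0] = [-0.600,-12.200,-3.900]
hi = A.hi+B.hi = [25.4+3.6, 13.8+3.6, 4.2+2.5] = [29.000,17.400,6.700]
diag = √(29.6²+29.6²+10.6²) = √1864.68 = 43.182

min=[-0.600,-12.200,-3.900] max=[29.000,17.400,6.700] diag=43.182


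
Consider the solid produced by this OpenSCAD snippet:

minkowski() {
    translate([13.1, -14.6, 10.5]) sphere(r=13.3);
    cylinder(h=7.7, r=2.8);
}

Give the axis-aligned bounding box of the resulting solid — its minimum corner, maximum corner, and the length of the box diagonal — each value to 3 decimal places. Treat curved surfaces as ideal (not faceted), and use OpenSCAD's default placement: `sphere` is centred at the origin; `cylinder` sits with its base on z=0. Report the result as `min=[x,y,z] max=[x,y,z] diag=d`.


min=[-3.000,-30.700,-2.800] max=[29.200,1.500,31.500] diag=57.010

A = translate([13.1, -14.6, 10.5]) sphere(r=13.3) → bbox [-0.2,-27.9,-2.8] .. [26.4,-1.3,23.8]
B = cylinder(h=7.7, r=2.8) → bbox [-2.8,-2.8,0] .. [2.8,2.8,7.7]
lo = A.lo+B.lo = [-0.2-2.8, -27.9-2.8, -2.8+0] = [-3.000,-30.700,-2.800]
hi = A.hi+B.hi = [26.4+2.8, -1.3+2.8, 23.8+7.7] = [29.200,1.500,31.500]
diag = √(32.2²+32.2²+34.3²) = √3250.17 = 57.010


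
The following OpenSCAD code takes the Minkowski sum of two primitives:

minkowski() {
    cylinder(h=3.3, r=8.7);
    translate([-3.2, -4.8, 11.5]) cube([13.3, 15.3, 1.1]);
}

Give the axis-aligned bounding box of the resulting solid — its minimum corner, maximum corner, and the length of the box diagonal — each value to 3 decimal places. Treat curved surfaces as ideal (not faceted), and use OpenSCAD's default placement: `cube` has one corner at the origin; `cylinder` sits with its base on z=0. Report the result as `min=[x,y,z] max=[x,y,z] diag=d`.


min=[-11.900,-13.500,11.500] max=[18.800,19.200,15.900] diag=45.068

A = translate([-3.2, -4.8, 11.5]) cube([13.3, 15.3, 1.1]) → bbox [-3.2,-4.8,11.5] .. [10.1,10.5,12.6]
B = cylinder(h=3.3, r=8.7) → bbox [-8.7,-8.7,0] .. [8.7,8.7,3.3]
lo = A.lo+B.lo = [-3.2-8.7, -4.8-8.7, 11.5+0] = [-11.900,-13.500,11.500]
hi = A.hi+B.hi = [10.1+8.7, 10.5+8.7, 12.6+3.3] = [18.800,19.200,15.900]
diag = √(30.7²+32.7²+4.4²) = √2031.14 = 45.068


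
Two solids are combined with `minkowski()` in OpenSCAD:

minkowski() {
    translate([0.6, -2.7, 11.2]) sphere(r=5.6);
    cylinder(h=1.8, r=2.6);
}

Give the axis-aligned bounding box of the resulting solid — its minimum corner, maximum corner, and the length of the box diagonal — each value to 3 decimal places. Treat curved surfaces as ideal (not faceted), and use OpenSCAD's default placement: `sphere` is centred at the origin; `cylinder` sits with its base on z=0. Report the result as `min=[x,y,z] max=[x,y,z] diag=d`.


min=[-7.600,-10.900,5.600] max=[8.800,5.500,18.600] diag=26.588

A = translate([0.6, -2.7, 11.2]) sphere(r=5.6) → bbox [-5,-8.3,5.6] .. [6.2,2.9,16.8]
B = cylinder(h=1.8, r=2.6) → bbox [-2.6,-2.6,0] .. [2.6,2.6,1.8]
lo = A.lo+B.lo = [-5-2.6, -8.3-2.6, 5.6+0] = [-7.600,-10.900,5.600]
hi = A.hi+B.hi = [6.2+2.6, 2.9+2.6, 16.8+1.8] = [8.800,5.500,18.600]
diag = √(16.4²+16.4²+13²) = √706.92 = 26.588


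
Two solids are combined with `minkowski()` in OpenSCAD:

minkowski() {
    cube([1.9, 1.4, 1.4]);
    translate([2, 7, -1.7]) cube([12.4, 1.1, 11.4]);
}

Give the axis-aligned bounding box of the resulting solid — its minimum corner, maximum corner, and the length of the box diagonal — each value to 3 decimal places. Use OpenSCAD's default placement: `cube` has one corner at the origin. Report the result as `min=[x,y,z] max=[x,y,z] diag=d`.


A = translate([2, 7, -1.7]) cube([12.4, 1.1, 11.4]) → bbox [2,7,-1.7] .. [14.4,8.1,9.7]
B = cube([1.9, 1.4, 1.4]) → bbox [0,0,0] .. [1.9,1.4,1.4]
lo = A.lo+B.lo = [2+0, 7+0, -1.7+0] = [2.000,7.000,-1.700]
hi = A.hi+B.hi = [14.4+1.9, 8.1+1.4, 9.7+1.4] = [16.300,9.500,11.100]
diag = √(14.3²+2.5²+12.8²) = √374.58 = 19.354

min=[2.000,7.000,-1.700] max=[16.300,9.500,11.100] diag=19.354


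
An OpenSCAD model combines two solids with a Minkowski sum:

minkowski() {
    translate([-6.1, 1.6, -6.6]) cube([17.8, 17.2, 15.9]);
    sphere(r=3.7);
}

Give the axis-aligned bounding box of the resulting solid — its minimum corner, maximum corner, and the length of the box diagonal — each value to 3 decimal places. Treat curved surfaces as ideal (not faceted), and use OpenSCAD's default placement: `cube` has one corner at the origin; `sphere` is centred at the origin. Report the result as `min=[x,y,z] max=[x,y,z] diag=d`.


A = translate([-6.1, 1.6, -6.6]) cube([17.8, 17.2, 15.9]) → bbox [-6.1,1.6,-6.6] .. [11.7,18.8,9.3]
B = sphere(r=3.7) → bbox [-3.7,-3.7,-3.7] .. [3.7,3.7,3.7]
lo = A.lo+B.lo = [-6.1-3.7, 1.6-3.7, -6.6-3.7] = [-9.800,-2.100,-10.300]
hi = A.hi+B.hi = [11.7+3.7, 18.8+3.7, 9.3+3.7] = [15.400,22.500,13.000]
diag = √(25.2²+24.6²+23.3²) = √1783.09 = 42.227

min=[-9.800,-2.100,-10.300] max=[15.400,22.500,13.000] diag=42.227


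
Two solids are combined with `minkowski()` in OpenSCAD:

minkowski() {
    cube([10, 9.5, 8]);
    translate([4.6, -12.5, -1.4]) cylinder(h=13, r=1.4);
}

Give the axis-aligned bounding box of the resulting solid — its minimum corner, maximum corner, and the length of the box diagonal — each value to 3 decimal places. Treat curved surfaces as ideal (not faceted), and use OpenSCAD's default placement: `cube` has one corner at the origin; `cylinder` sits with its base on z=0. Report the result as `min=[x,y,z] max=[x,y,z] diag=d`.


min=[3.200,-13.900,-1.400] max=[16.000,-1.600,19.600] diag=27.498

A = translate([4.6, -12.5, -1.4]) cylinder(h=13, r=1.4) → bbox [3.2,-13.9,-1.4] .. [6,-11.1,11.6]
B = cube([10, 9.5, 8]) → bbox [0,0,0] .. [10,9.5,8]
lo = A.lo+B.lo = [3.2+0, -13.9+0, -1.4+0] = [3.200,-13.900,-1.400]
hi = A.hi+B.hi = [6+10, -11.1+9.5, 11.6+8] = [16.000,-1.600,19.600]
diag = √(12.8²+12.3²+21²) = √756.13 = 27.498


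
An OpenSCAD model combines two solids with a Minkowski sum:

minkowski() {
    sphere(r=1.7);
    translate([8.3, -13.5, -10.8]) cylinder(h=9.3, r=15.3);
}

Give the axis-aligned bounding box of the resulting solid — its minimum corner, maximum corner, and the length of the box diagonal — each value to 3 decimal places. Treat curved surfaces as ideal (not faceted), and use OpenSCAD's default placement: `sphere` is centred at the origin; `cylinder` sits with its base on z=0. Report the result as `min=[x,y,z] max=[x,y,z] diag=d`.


A = translate([8.3, -13.5, -10.8]) cylinder(h=9.3, r=15.3) → bbox [-7,-28.8,-10.8] .. [23.6,1.8,-1.5]
B = sphere(r=1.7) → bbox [-1.7,-1.7,-1.7] .. [1.7,1.7,1.7]
lo = A.lo+B.lo = [-7-1.7, -28.8-1.7, -10.8-1.7] = [-8.700,-30.500,-12.500]
hi = A.hi+B.hi = [23.6+1.7, 1.8+1.7, -1.5+1.7] = [25.300,3.500,0.200]
diag = √(34²+34²+12.7²) = √2473.29 = 49.732

min=[-8.700,-30.500,-12.500] max=[25.300,3.500,0.200] diag=49.732


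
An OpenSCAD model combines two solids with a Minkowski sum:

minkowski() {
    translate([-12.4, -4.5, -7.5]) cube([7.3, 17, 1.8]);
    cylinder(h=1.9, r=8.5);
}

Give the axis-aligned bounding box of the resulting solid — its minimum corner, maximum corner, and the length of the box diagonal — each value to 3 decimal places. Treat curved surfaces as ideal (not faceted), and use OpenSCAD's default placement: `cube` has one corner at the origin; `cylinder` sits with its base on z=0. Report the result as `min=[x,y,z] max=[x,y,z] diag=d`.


min=[-20.900,-13.000,-7.500] max=[3.400,21.000,-3.800] diag=41.954

A = translate([-12.4, -4.5, -7.5]) cube([7.3, 17, 1.8]) → bbox [-12.4,-4.5,-7.5] .. [-5.1,12.5,-5.7]
B = cylinder(h=1.9, r=8.5) → bbox [-8.5,-8.5,0] .. [8.5,8.5,1.9]
lo = A.lo+B.lo = [-12.4-8.5, -4.5-8.5, -7.5+0] = [-20.900,-13.000,-7.500]
hi = A.hi+B.hi = [-5.1+8.5, 12.5+8.5, -5.7+1.9] = [3.400,21.000,-3.800]
diag = √(24.3²+34²+3.7²) = √1760.18 = 41.954


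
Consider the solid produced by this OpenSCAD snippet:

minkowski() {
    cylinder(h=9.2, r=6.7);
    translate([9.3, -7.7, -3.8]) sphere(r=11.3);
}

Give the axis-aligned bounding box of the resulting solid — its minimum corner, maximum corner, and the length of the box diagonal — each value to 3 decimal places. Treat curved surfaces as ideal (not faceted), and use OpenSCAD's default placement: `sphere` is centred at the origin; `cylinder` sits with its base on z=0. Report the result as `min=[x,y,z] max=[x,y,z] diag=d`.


min=[-8.700,-25.700,-15.100] max=[27.300,10.300,16.700] diag=60.027

A = translate([9.3, -7.7, -3.8]) sphere(r=11.3) → bbox [-2,-19,-15.1] .. [20.6,3.6,7.5]
B = cylinder(h=9.2, r=6.7) → bbox [-6.7,-6.7,0] .. [6.7,6.7,9.2]
lo = A.lo+B.lo = [-2-6.7, -19-6.7, -15.1+0] = [-8.700,-25.700,-15.100]
hi = A.hi+B.hi = [20.6+6.7, 3.6+6.7, 7.5+9.2] = [27.300,10.300,16.700]
diag = √(36²+36²+31.8²) = √3603.24 = 60.027
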